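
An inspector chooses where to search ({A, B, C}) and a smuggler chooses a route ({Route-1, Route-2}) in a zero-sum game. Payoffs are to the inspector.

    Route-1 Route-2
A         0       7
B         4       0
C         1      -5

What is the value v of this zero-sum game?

Row minima: A → 0, B → 0, C → -5; maximin = 0.
Column maxima: Route-1 → 4, Route-2 → 7; minimax = 4.
0 ≠ 4, so there is no saddle point; optimal play is mixed.
C is strictly dominated by B, so the inspector never plays it.
On the remaining 2×2 (A, B vs Route-1, Route-2):
Let the inspector play A with probability p. Expected payoff against Route-1: 0p + 4(1−p) = −4p + 4; against Route-2: 7p + 0(1−p) = 7p.
Setting these equal: −4p + 4 = 7p ⇒ −11p = -4 ⇒ p = 4/11, and the value is (-4)·(4/11) + 4 = 28/11.
For the smuggler: with q = P(Route-1), equating A's and B's payoffs gives −7q + 7 = 4q ⇒ q = 7/11.

28/11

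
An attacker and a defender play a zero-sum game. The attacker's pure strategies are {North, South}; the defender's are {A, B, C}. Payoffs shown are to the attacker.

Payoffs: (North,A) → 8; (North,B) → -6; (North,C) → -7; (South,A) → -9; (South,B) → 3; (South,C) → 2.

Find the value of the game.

Row minima: North → -7, South → -9; maximin = -7.
Column maxima: A → 8, B → 3, C → 2; minimax = 2.
-7 ≠ 2, so there is no saddle point; optimal play is mixed.
B is strictly dominated by C (it gives the attacker strictly more in every row), so the defender never plays it.
On the remaining 2×2 (North, South vs A, C):
Let the attacker play North with probability p. Expected payoff against A: 8p + (-9)(1−p) = 17p − 9; against C: (-7)p + 2(1−p) = −9p + 2.
Setting these equal: 17p − 9 = −9p + 2 ⇒ 26p = 11 ⇒ p = 11/26, and the value is (17)·(11/26) − 9 = -47/26.
For the defender: with q = P(A), equating North's and South's payoffs gives 15q − 7 = −11q + 2 ⇒ q = 9/26.

-47/26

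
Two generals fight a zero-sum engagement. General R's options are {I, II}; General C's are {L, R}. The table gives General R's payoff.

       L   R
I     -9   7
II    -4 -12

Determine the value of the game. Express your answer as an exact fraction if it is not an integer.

-17/3

Row minima: I → -9, II → -12; maximin = -9.
Column maxima: L → -4, R → 7; minimax = -4.
-9 ≠ -4, so there is no saddle point; optimal play is mixed.
Let General R play I with probability p. Expected payoff against L: (-9)p + (-4)(1−p) = −5p − 4; against R: 7p + (-12)(1−p) = 19p − 12.
Setting these equal: −5p − 4 = 19p − 12 ⇒ −24p = -8 ⇒ p = 1/3, and the value is (-5)·(1/3) − 4 = -17/3.
For General C: with q = P(L), equating I's and II's payoffs gives −16q + 7 = 8q − 12 ⇒ q = 19/24.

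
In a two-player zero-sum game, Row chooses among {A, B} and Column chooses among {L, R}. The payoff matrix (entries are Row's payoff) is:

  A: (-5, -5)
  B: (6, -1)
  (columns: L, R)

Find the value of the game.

-1

Row minima: A → -5, B → -1; maximin = -1.
Column maxima: L → 6, R → -1; minimax = -1.
Since maximin = minimax = -1, there is a saddle point and the value is -1.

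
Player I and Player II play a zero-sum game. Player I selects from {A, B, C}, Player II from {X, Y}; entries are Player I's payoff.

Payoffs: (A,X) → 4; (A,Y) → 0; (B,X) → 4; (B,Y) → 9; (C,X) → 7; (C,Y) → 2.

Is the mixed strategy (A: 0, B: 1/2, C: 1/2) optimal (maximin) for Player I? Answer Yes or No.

Yes

Against X this mix gives (1/2)·4 + (1/2)·7 = 11/2.
Against Y this mix gives (1/2)·9 + (1/2)·2 = 11/2.
All of Player II's active replies (X, Y) yield 11/2, and no column does worse for Player I. The mix makes Player II indifferent and guarantees 11/2, so it is optimal.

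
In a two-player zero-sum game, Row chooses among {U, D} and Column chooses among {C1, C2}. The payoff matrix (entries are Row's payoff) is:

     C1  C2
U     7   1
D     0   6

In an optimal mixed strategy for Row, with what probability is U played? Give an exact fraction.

Row minima: U → 1, D → 0; maximin = 1.
Column maxima: C1 → 7, C2 → 6; minimax = 6.
1 ≠ 6, so there is no saddle point; optimal play is mixed.
Let Row play U with probability p. Expected payoff against C1: 7p + 0(1−p) = 7p; against C2: 1p + 6(1−p) = −5p + 6.
Setting these equal: 7p = −5p + 6 ⇒ 12p = 6 ⇒ p = 1/2, and the value is (7)·(1/2) = 7/2.
For Column: with q = P(C1), equating U's and D's payoffs gives 6q + 1 = −6q + 6 ⇒ q = 5/12.

1/2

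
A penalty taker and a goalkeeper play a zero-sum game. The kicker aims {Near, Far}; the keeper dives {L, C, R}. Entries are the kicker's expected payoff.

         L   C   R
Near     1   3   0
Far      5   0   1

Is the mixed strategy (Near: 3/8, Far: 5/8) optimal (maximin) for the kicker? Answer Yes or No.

Against L this mix gives (3/8)·1 + (5/8)·5 = 7/2.
Against C this mix gives (3/8)·3 + (5/8)·0 = 9/8.
Against R this mix gives (3/8)·0 + (5/8)·1 = 5/8.
The keeper will play R, holding the kicker to 5/8. Shifting weight toward the row that does better against R would raise this floor (the equalizing mix achieves 3/4 against both R and C), so the proposed strategy is not optimal.

No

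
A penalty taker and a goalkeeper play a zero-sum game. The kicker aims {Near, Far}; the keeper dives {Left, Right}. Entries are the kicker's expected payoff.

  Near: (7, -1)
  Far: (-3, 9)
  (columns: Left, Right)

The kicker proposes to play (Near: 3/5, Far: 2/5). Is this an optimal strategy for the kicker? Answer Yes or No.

Yes

Against Left this mix gives (3/5)·7 + (2/5)·(-3) = 3.
Against Right this mix gives (3/5)·(-1) + (2/5)·9 = 3.
All of the keeper's active replies (Left, Right) yield 3, and no column does worse for the kicker. The mix makes the keeper indifferent and guarantees 3, so it is optimal.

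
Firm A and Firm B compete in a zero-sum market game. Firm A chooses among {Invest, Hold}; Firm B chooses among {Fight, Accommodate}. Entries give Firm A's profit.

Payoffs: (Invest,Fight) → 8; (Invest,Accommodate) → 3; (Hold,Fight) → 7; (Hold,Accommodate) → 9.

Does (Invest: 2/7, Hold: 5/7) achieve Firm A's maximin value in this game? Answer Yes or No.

Yes

Against Fight this mix gives (2/7)·8 + (5/7)·7 = 51/7.
Against Accommodate this mix gives (2/7)·3 + (5/7)·9 = 51/7.
All of Firm B's active replies (Fight, Accommodate) yield 51/7, and no column does worse for Firm A. The mix makes Firm B indifferent and guarantees 51/7, so it is optimal.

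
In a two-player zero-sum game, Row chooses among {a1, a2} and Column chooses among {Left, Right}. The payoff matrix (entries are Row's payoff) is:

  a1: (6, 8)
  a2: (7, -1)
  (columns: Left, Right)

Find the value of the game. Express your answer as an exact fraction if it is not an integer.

31/5

Row minima: a1 → 6, a2 → -1; maximin = 6.
Column maxima: Left → 7, Right → 8; minimax = 7.
6 ≠ 7, so there is no saddle point; optimal play is mixed.
Let Row play a1 with probability p. Expected payoff against Left: 6p + 7(1−p) = −p + 7; against Right: 8p + (-1)(1−p) = 9p − 1.
Setting these equal: −p + 7 = 9p − 1 ⇒ −10p = -8 ⇒ p = 4/5, and the value is (-1)·(4/5) + 7 = 31/5.
For Column: with q = P(Left), equating a1's and a2's payoffs gives −2q + 8 = 8q − 1 ⇒ q = 9/10.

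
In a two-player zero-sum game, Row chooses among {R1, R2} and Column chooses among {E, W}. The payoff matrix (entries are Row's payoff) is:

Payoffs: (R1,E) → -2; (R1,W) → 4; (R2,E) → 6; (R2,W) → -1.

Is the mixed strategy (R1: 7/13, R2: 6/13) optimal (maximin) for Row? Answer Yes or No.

Against E this mix gives (7/13)·(-2) + (6/13)·6 = 22/13.
Against W this mix gives (7/13)·4 + (6/13)·(-1) = 22/13.
All of Column's active replies (E, W) yield 22/13, and no column does worse for Row. The mix makes Column indifferent and guarantees 22/13, so it is optimal.

Yes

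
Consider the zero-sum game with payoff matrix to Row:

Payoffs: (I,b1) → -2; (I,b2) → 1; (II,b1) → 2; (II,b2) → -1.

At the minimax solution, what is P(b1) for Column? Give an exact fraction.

Row minima: I → -2, II → -1; maximin = -1.
Column maxima: b1 → 2, b2 → 1; minimax = 1.
-1 ≠ 1, so there is no saddle point; optimal play is mixed.
Let Row play I with probability p. Expected payoff against b1: (-2)p + 2(1−p) = −4p + 2; against b2: 1p + (-1)(1−p) = 2p − 1.
Setting these equal: −4p + 2 = 2p − 1 ⇒ −6p = -3 ⇒ p = 1/2, and the value is (-4)·(1/2) + 2 = 0.
For Column: with q = P(b1), equating I's and II's payoffs gives −3q + 1 = 3q − 1 ⇒ q = 1/3.

1/3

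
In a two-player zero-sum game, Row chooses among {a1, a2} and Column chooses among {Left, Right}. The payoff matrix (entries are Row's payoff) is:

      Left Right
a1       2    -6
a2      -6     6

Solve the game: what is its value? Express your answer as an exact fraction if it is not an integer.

Row minima: a1 → -6, a2 → -6; maximin = -6.
Column maxima: Left → 2, Right → 6; minimax = 2.
-6 ≠ 2, so there is no saddle point; optimal play is mixed.
Let Row play a1 with probability p. Expected payoff against Left: 2p + (-6)(1−p) = 8p − 6; against Right: (-6)p + 6(1−p) = −12p + 6.
Setting these equal: 8p − 6 = −12p + 6 ⇒ 20p = 12 ⇒ p = 3/5, and the value is (8)·(3/5) − 6 = -6/5.
For Column: with q = P(Left), equating a1's and a2's payoffs gives 8q − 6 = −12q + 6 ⇒ q = 3/5.

-6/5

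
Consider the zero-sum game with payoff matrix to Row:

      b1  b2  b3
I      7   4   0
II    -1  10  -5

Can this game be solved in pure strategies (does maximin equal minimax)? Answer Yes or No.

Row minima: I → 0, II → -5; maximin = 0.
Column maxima: b1 → 7, b2 → 10, b3 → 0; minimax = 0.
maximin = minimax = 0, so a saddle point exists.

Yes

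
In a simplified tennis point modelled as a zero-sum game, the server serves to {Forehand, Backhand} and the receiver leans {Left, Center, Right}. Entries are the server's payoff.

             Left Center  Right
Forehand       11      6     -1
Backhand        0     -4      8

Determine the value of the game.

44/19

Row minima: Forehand → -1, Backhand → -4; maximin = -1.
Column maxima: Left → 11, Center → 6, Right → 8; minimax = 6.
-1 ≠ 6, so there is no saddle point; optimal play is mixed.
Left is strictly dominated by Center (it gives the server strictly more in every row), so the receiver never plays it.
On the remaining 2×2 (Forehand, Backhand vs Center, Right):
Let the server play Forehand with probability p. Expected payoff against Center: 6p + (-4)(1−p) = 10p − 4; against Right: (-1)p + 8(1−p) = −9p + 8.
Setting these equal: 10p − 4 = −9p + 8 ⇒ 19p = 12 ⇒ p = 12/19, and the value is (10)·(12/19) − 4 = 44/19.
For the receiver: with q = P(Center), equating Forehand's and Backhand's payoffs gives 7q − 1 = −12q + 8 ⇒ q = 9/19.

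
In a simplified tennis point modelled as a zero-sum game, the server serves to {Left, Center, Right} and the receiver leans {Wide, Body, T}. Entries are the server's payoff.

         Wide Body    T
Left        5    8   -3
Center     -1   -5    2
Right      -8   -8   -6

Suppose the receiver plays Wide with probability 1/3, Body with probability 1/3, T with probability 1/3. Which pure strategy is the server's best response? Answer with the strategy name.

Expected payoff of Left: (1/3)·5 + (1/3)·8 + (1/3)·(-3) = 10/3.
Expected payoff of Center: (1/3)·(-1) + (1/3)·(-5) + (1/3)·2 = -4/3.
Expected payoff of Right: (1/3)·(-8) + (1/3)·(-8) + (1/3)·(-6) = -22/3.
The largest is 10/3, so the server's best response is Left.

Left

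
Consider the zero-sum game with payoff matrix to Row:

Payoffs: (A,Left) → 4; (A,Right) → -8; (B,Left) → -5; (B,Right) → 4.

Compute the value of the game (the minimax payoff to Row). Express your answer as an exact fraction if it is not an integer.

Row minima: A → -8, B → -5; maximin = -5.
Column maxima: Left → 4, Right → 4; minimax = 4.
-5 ≠ 4, so there is no saddle point; optimal play is mixed.
Let Row play A with probability p. Expected payoff against Left: 4p + (-5)(1−p) = 9p − 5; against Right: (-8)p + 4(1−p) = −12p + 4.
Setting these equal: 9p − 5 = −12p + 4 ⇒ 21p = 9 ⇒ p = 3/7, and the value is (9)·(3/7) − 5 = -8/7.
For Column: with q = P(Left), equating A's and B's payoffs gives 12q − 8 = −9q + 4 ⇒ q = 4/7.

-8/7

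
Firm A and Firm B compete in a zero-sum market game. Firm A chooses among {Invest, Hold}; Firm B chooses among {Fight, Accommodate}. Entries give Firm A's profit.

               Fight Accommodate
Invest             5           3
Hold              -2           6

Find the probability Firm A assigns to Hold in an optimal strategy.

Row minima: Invest → 3, Hold → -2; maximin = 3.
Column maxima: Fight → 5, Accommodate → 6; minimax = 5.
3 ≠ 5, so there is no saddle point; optimal play is mixed.
Let Firm A play Invest with probability p. Expected payoff against Fight: 5p + (-2)(1−p) = 7p − 2; against Accommodate: 3p + 6(1−p) = −3p + 6.
Setting these equal: 7p − 2 = −3p + 6 ⇒ 10p = 8 ⇒ p = 4/5, and the value is (7)·(4/5) − 2 = 18/5.
For Firm B: with q = P(Fight), equating Invest's and Hold's payoffs gives 2q + 3 = −8q + 6 ⇒ q = 3/10.

1/5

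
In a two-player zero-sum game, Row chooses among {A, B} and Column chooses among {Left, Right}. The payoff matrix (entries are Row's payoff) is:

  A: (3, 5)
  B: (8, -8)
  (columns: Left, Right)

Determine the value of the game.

Row minima: A → 3, B → -8; maximin = 3.
Column maxima: Left → 8, Right → 5; minimax = 5.
3 ≠ 5, so there is no saddle point; optimal play is mixed.
Let Row play A with probability p. Expected payoff against Left: 3p + 8(1−p) = −5p + 8; against Right: 5p + (-8)(1−p) = 13p − 8.
Setting these equal: −5p + 8 = 13p − 8 ⇒ −18p = -16 ⇒ p = 8/9, and the value is (-5)·(8/9) + 8 = 32/9.
For Column: with q = P(Left), equating A's and B's payoffs gives −2q + 5 = 16q − 8 ⇒ q = 13/18.

32/9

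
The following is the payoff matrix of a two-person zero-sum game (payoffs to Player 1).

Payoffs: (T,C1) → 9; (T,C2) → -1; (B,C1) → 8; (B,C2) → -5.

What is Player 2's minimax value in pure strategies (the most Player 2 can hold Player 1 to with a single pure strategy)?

Column maxima: C1 → 9, C2 → -1.
The smallest of these is -1.

-1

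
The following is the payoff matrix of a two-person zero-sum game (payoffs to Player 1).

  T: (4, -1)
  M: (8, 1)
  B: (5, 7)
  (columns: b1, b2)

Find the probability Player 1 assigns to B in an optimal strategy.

7/9

Row minima: T → -1, M → 1, B → 5; maximin = 5.
Column maxima: b1 → 8, b2 → 7; minimax = 7.
5 ≠ 7, so there is no saddle point; optimal play is mixed.
T is strictly dominated by M, so Player 1 never plays it.
On the remaining 2×2 (M, B vs b1, b2):
Let Player 1 play M with probability p. Expected payoff against b1: 8p + 5(1−p) = 3p + 5; against b2: 1p + 7(1−p) = −6p + 7.
Setting these equal: 3p + 5 = −6p + 7 ⇒ 9p = 2 ⇒ p = 2/9, and the value is (3)·(2/9) + 5 = 17/3.
For Player 2: with q = P(b1), equating M's and B's payoffs gives 7q + 1 = −2q + 7 ⇒ q = 2/3.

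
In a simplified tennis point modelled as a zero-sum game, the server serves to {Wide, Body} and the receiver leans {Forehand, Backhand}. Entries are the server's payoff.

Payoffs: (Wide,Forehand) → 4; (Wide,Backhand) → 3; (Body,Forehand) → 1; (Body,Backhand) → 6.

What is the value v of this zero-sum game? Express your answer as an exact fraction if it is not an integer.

Row minima: Wide → 3, Body → 1; maximin = 3.
Column maxima: Forehand → 4, Backhand → 6; minimax = 4.
3 ≠ 4, so there is no saddle point; optimal play is mixed.
Let the server play Wide with probability p. Expected payoff against Forehand: 4p + 1(1−p) = 3p + 1; against Backhand: 3p + 6(1−p) = −3p + 6.
Setting these equal: 3p + 1 = −3p + 6 ⇒ 6p = 5 ⇒ p = 5/6, and the value is (3)·(5/6) + 1 = 7/2.
For the receiver: with q = P(Forehand), equating Wide's and Body's payoffs gives q + 3 = −5q + 6 ⇒ q = 1/2.

7/2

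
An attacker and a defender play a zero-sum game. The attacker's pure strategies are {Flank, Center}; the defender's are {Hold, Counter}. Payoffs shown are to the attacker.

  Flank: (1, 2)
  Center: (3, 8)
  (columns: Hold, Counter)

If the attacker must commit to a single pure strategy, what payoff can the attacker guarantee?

3

Row minima: Flank → 1, Center → 3.
The best of these is 3.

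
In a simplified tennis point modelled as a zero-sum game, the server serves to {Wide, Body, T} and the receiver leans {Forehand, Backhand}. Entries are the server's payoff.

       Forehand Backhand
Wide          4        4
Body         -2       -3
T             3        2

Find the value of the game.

4

Row minima: Wide → 4, Body → -3, T → 2; maximin = 4.
Column maxima: Forehand → 4, Backhand → 4; minimax = 4.
Since maximin = minimax = 4, there is a saddle point and the value is 4.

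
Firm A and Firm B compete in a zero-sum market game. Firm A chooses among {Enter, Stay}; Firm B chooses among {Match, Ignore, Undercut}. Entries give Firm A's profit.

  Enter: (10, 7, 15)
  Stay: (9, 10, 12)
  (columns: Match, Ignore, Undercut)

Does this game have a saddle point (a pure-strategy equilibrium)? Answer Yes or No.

No

Row minima: Enter → 7, Stay → 9; maximin = 9.
Column maxima: Match → 10, Ignore → 10, Undercut → 15; minimax = 10.
9 ≠ 10, so no pure-strategy equilibrium exists.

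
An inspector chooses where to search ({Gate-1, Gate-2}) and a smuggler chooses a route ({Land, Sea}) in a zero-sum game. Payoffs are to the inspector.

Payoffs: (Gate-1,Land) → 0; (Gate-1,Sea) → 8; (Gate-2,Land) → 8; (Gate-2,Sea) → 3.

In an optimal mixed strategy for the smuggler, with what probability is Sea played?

8/13

Row minima: Gate-1 → 0, Gate-2 → 3; maximin = 3.
Column maxima: Land → 8, Sea → 8; minimax = 8.
3 ≠ 8, so there is no saddle point; optimal play is mixed.
Let the inspector play Gate-1 with probability p. Expected payoff against Land: 0p + 8(1−p) = −8p + 8; against Sea: 8p + 3(1−p) = 5p + 3.
Setting these equal: −8p + 8 = 5p + 3 ⇒ −13p = -5 ⇒ p = 5/13, and the value is (-8)·(5/13) + 8 = 64/13.
For the smuggler: with q = P(Land), equating Gate-1's and Gate-2's payoffs gives −8q + 8 = 5q + 3 ⇒ q = 5/13.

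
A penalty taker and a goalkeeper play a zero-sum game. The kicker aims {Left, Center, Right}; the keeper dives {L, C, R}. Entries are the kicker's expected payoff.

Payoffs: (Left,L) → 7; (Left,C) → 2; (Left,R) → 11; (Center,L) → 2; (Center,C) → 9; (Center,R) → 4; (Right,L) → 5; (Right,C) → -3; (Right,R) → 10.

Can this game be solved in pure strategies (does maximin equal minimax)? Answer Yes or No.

No

Row minima: Left → 2, Center → 2, Right → -3; maximin = 2.
Column maxima: L → 7, C → 9, R → 11; minimax = 7.
2 ≠ 7, so no pure-strategy equilibrium exists.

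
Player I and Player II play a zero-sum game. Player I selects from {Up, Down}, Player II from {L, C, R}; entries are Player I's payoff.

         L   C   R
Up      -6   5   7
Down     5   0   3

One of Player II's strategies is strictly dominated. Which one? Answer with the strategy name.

C holds Player I's payoff strictly below R in every row: 5 < 7, 0 < 3.
So R is strictly dominated for Player II.

R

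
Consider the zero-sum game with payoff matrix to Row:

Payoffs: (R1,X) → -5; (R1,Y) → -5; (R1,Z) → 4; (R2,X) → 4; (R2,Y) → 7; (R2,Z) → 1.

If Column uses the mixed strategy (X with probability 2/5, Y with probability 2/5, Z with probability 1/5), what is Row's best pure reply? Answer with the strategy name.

Expected payoff of R1: (2/5)·(-5) + (2/5)·(-5) + (1/5)·4 = -16/5.
Expected payoff of R2: (2/5)·4 + (2/5)·7 + (1/5)·1 = 23/5.
The largest is 23/5, so Row's best response is R2.

R2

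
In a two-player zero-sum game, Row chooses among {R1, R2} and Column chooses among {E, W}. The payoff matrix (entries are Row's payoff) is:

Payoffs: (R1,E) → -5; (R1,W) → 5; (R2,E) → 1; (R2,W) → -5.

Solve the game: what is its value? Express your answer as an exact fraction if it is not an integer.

Row minima: R1 → -5, R2 → -5; maximin = -5.
Column maxima: E → 1, W → 5; minimax = 1.
-5 ≠ 1, so there is no saddle point; optimal play is mixed.
Let Row play R1 with probability p. Expected payoff against E: (-5)p + 1(1−p) = −6p + 1; against W: 5p + (-5)(1−p) = 10p − 5.
Setting these equal: −6p + 1 = 10p − 5 ⇒ −16p = -6 ⇒ p = 3/8, and the value is (-6)·(3/8) + 1 = -5/4.
For Column: with q = P(E), equating R1's and R2's payoffs gives −10q + 5 = 6q − 5 ⇒ q = 5/8.

-5/4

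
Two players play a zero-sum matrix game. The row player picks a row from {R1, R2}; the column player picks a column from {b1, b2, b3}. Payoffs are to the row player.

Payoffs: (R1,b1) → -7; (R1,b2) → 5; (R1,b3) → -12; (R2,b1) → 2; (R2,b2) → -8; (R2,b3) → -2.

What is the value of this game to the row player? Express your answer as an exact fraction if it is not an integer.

Row minima: R1 → -12, R2 → -8; maximin = -8.
Column maxima: b1 → 2, b2 → 5, b3 → -2; minimax = -2.
-8 ≠ -2, so there is no saddle point; optimal play is mixed.
b1 is strictly dominated by b3 (it gives the row player strictly more in every row), so the column player never plays it.
On the remaining 2×2 (R1, R2 vs b2, b3):
Let the row player play R1 with probability p. Expected payoff against b2: 5p + (-8)(1−p) = 13p − 8; against b3: (-12)p + (-2)(1−p) = −10p − 2.
Setting these equal: 13p − 8 = −10p − 2 ⇒ 23p = 6 ⇒ p = 6/23, and the value is (13)·(6/23) − 8 = -106/23.
For the column player: with q = P(b2), equating R1's and R2's payoffs gives 17q − 12 = −6q − 2 ⇒ q = 10/23.

-106/23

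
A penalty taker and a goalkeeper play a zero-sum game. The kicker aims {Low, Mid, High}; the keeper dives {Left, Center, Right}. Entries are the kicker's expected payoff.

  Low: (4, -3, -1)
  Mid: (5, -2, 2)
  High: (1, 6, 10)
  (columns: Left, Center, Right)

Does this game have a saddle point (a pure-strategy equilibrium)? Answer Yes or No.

Row minima: Low → -3, Mid → -2, High → 1; maximin = 1.
Column maxima: Left → 5, Center → 6, Right → 10; minimax = 5.
1 ≠ 5, so no pure-strategy equilibrium exists.

No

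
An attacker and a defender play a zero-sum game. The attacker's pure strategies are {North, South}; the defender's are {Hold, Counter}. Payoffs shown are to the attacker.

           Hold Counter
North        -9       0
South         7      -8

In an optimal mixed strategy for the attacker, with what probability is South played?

3/8

Row minima: North → -9, South → -8; maximin = -8.
Column maxima: Hold → 7, Counter → 0; minimax = 0.
-8 ≠ 0, so there is no saddle point; optimal play is mixed.
Let the attacker play North with probability p. Expected payoff against Hold: (-9)p + 7(1−p) = −16p + 7; against Counter: 0p + (-8)(1−p) = 8p − 8.
Setting these equal: −16p + 7 = 8p − 8 ⇒ −24p = -15 ⇒ p = 5/8, and the value is (-16)·(5/8) + 7 = -3.
For the defender: with q = P(Hold), equating North's and South's payoffs gives −9q = 15q − 8 ⇒ q = 1/3.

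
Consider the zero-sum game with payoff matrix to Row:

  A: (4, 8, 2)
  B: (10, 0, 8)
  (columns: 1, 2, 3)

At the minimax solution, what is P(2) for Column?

3/7

Row minima: A → 2, B → 0; maximin = 2.
Column maxima: 1 → 10, 2 → 8, 3 → 8; minimax = 8.
2 ≠ 8, so there is no saddle point; optimal play is mixed.
1 is strictly dominated by 3 (it gives Row strictly more in every row), so Column never plays it.
On the remaining 2×2 (A, B vs 2, 3):
Let Row play A with probability p. Expected payoff against 2: 8p + 0(1−p) = 8p; against 3: 2p + 8(1−p) = −6p + 8.
Setting these equal: 8p = −6p + 8 ⇒ 14p = 8 ⇒ p = 4/7, and the value is (8)·(4/7) = 32/7.
For Column: with q = P(2), equating A's and B's payoffs gives 6q + 2 = −8q + 8 ⇒ q = 3/7.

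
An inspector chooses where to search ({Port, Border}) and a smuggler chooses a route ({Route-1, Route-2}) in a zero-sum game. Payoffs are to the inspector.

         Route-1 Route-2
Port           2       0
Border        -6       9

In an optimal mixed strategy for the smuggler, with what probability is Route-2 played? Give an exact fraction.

8/17

Row minima: Port → 0, Border → -6; maximin = 0.
Column maxima: Route-1 → 2, Route-2 → 9; minimax = 2.
0 ≠ 2, so there is no saddle point; optimal play is mixed.
Let the inspector play Port with probability p. Expected payoff against Route-1: 2p + (-6)(1−p) = 8p − 6; against Route-2: 0p + 9(1−p) = −9p + 9.
Setting these equal: 8p − 6 = −9p + 9 ⇒ 17p = 15 ⇒ p = 15/17, and the value is (8)·(15/17) − 6 = 18/17.
For the smuggler: with q = P(Route-1), equating Port's and Border's payoffs gives 2q = −15q + 9 ⇒ q = 9/17.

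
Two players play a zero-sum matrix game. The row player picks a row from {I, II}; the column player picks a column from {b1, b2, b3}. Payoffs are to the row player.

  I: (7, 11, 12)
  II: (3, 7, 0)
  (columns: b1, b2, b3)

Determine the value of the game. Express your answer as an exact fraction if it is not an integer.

7

Row minima: I → 7, II → 0; maximin = 7.
Column maxima: b1 → 7, b2 → 11, b3 → 12; minimax = 7.
Since maximin = minimax = 7, there is a saddle point and the value is 7.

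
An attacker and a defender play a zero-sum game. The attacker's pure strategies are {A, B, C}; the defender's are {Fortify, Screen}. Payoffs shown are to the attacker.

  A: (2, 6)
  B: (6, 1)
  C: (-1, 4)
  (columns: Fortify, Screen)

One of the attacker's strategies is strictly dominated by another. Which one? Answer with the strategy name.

A gives a strictly higher payoff than C against every column: 2 > -1, 6 > 4.
So C is strictly dominated and the attacker never plays it.

C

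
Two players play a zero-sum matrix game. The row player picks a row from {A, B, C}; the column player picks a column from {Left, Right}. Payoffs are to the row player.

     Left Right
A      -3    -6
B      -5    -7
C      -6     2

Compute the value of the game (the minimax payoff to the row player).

-42/11

Row minima: A → -6, B → -7, C → -6; maximin = -6.
Column maxima: Left → -3, Right → 2; minimax = -3.
-6 ≠ -3, so there is no saddle point; optimal play is mixed.
B is strictly dominated by A, so the row player never plays it.
On the remaining 2×2 (A, C vs Left, Right):
Let the row player play A with probability p. Expected payoff against Left: (-3)p + (-6)(1−p) = 3p − 6; against Right: (-6)p + 2(1−p) = −8p + 2.
Setting these equal: 3p − 6 = −8p + 2 ⇒ 11p = 8 ⇒ p = 8/11, and the value is (3)·(8/11) − 6 = -42/11.
For the column player: with q = P(Left), equating A's and C's payoffs gives 3q − 6 = −8q + 2 ⇒ q = 8/11.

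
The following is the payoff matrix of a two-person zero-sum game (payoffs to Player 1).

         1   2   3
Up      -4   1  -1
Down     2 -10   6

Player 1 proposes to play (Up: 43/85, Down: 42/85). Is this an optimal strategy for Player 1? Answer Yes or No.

Against 1 this mix gives (43/85)·(-4) + (42/85)·2 = -88/85.
Against 2 this mix gives (43/85)·1 + (42/85)·(-10) = -377/85.
Against 3 this mix gives (43/85)·(-1) + (42/85)·6 = 209/85.
Player 2 will play 2, holding Player 1 to -377/85. Shifting weight toward the row that does better against 2 would raise this floor (the equalizing mix achieves -38/17 against both 2 and 1), so the proposed strategy is not optimal.

No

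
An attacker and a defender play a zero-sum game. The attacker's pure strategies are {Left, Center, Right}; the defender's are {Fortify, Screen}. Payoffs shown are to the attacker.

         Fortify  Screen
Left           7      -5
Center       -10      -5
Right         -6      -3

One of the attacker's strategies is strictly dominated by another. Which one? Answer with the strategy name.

Center

Right gives a strictly higher payoff than Center against every column: -6 > -10, -3 > -5.
So Center is strictly dominated and the attacker never plays it.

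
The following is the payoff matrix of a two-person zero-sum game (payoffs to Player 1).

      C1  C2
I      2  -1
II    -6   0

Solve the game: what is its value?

-2/3

Row minima: I → -1, II → -6; maximin = -1.
Column maxima: C1 → 2, C2 → 0; minimax = 0.
-1 ≠ 0, so there is no saddle point; optimal play is mixed.
Let Player 1 play I with probability p. Expected payoff against C1: 2p + (-6)(1−p) = 8p − 6; against C2: (-1)p + 0(1−p) = −p.
Setting these equal: 8p − 6 = −p ⇒ 9p = 6 ⇒ p = 2/3, and the value is (8)·(2/3) − 6 = -2/3.
For Player 2: with q = P(C1), equating I's and II's payoffs gives 3q − 1 = −6q ⇒ q = 1/9.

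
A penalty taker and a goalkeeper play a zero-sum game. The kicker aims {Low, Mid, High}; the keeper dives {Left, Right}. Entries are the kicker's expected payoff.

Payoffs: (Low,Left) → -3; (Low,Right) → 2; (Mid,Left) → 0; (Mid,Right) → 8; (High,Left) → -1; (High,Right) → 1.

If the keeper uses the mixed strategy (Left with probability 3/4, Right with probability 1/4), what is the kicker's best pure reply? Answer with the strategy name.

Expected payoff of Low: (3/4)·(-3) + (1/4)·2 = -7/4.
Expected payoff of Mid: (3/4)·0 + (1/4)·8 = 2.
Expected payoff of High: (3/4)·(-1) + (1/4)·1 = -1/2.
The largest is 2, so the kicker's best response is Mid.

Mid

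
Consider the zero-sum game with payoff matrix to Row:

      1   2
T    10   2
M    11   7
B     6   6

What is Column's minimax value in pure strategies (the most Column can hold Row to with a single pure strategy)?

7

Column maxima: 1 → 11, 2 → 7.
The smallest of these is 7.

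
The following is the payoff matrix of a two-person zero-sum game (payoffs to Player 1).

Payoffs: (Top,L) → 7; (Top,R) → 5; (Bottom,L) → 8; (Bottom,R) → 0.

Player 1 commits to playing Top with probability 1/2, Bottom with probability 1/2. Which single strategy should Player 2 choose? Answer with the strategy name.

If Player 2 plays L, Player 1's expected payoff is (1/2)·7 + (1/2)·8 = 15/2.
If Player 2 plays R, Player 1's expected payoff is (1/2)·5 + (1/2)·0 = 5/2.
Player 2 minimizes Player 1's payoff; the smallest is 5/2, so the best response is R.

R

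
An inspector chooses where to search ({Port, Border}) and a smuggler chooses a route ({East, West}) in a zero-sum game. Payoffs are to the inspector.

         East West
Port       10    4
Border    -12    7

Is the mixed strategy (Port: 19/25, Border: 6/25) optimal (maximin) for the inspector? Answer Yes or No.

Against East this mix gives (19/25)·10 + (6/25)·(-12) = 118/25.
Against West this mix gives (19/25)·4 + (6/25)·7 = 118/25.
All of the smuggler's active replies (East, West) yield 118/25, and no column does worse for the inspector. The mix makes the smuggler indifferent and guarantees 118/25, so it is optimal.

Yes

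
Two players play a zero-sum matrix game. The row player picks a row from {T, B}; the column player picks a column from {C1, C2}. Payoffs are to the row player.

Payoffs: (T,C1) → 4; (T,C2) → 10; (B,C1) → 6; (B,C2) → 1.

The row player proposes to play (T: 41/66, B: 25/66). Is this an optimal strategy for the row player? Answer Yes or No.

Against C1 this mix gives (41/66)·4 + (25/66)·6 = 157/33.
Against C2 this mix gives (41/66)·10 + (25/66)·1 = 145/22.
The column player will play C1, holding the row player to 157/33. Shifting weight toward the row that does better against C1 would raise this floor (the equalizing mix achieves 56/11 against both C1 and C2), so the proposed strategy is not optimal.

No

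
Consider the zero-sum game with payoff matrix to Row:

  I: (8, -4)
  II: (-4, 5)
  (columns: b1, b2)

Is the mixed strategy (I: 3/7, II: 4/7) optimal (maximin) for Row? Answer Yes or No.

Yes

Against b1 this mix gives (3/7)·8 + (4/7)·(-4) = 8/7.
Against b2 this mix gives (3/7)·(-4) + (4/7)·5 = 8/7.
All of Column's active replies (b1, b2) yield 8/7, and no column does worse for Row. The mix makes Column indifferent and guarantees 8/7, so it is optimal.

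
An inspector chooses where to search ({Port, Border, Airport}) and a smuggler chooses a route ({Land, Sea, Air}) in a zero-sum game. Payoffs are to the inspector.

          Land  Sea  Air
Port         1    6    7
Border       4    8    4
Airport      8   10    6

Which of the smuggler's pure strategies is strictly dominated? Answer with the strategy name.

Sea

Land holds the inspector's payoff strictly below Sea in every row: 1 < 6, 4 < 8, 8 < 10.
So Sea is strictly dominated for the smuggler.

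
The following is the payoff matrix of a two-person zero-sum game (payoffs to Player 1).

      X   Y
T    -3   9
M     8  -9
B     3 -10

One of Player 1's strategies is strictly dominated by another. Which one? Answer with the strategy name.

B

M gives a strictly higher payoff than B against every column: 8 > 3, -9 > -10.
So B is strictly dominated and Player 1 never plays it.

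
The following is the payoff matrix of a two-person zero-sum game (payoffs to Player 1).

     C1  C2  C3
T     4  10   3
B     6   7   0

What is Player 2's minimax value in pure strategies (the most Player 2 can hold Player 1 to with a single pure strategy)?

3

Column maxima: C1 → 6, C2 → 10, C3 → 3.
The smallest of these is 3.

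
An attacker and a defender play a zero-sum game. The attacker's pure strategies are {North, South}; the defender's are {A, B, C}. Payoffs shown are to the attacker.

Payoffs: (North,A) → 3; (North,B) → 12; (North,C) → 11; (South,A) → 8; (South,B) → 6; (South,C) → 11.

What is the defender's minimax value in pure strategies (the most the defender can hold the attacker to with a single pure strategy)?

8

Column maxima: A → 8, B → 12, C → 11.
The smallest of these is 8.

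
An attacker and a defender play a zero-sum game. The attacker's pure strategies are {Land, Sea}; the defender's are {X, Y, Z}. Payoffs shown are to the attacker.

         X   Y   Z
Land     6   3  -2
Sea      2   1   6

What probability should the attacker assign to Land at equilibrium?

1/2

Row minima: Land → -2, Sea → 1; maximin = 1.
Column maxima: X → 6, Y → 3, Z → 6; minimax = 3.
1 ≠ 3, so there is no saddle point; optimal play is mixed.
X is strictly dominated by Y (it gives the attacker strictly more in every row), so the defender never plays it.
On the remaining 2×2 (Land, Sea vs Y, Z):
Let the attacker play Land with probability p. Expected payoff against Y: 3p + 1(1−p) = 2p + 1; against Z: (-2)p + 6(1−p) = −8p + 6.
Setting these equal: 2p + 1 = −8p + 6 ⇒ 10p = 5 ⇒ p = 1/2, and the value is (2)·(1/2) + 1 = 2.
For the defender: with q = P(Y), equating Land's and Sea's payoffs gives 5q − 2 = −5q + 6 ⇒ q = 4/5.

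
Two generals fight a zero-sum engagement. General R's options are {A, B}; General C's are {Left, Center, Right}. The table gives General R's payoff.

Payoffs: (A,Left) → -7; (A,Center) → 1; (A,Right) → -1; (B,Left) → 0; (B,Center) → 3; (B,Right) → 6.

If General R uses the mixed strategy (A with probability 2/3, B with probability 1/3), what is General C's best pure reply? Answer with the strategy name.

Left

If General C plays Left, General R's expected payoff is (2/3)·(-7) + (1/3)·0 = -14/3.
If General C plays Center, General R's expected payoff is (2/3)·1 + (1/3)·3 = 5/3.
If General C plays Right, General R's expected payoff is (2/3)·(-1) + (1/3)·6 = 4/3.
General C minimizes General R's payoff; the smallest is -14/3, so the best response is Left.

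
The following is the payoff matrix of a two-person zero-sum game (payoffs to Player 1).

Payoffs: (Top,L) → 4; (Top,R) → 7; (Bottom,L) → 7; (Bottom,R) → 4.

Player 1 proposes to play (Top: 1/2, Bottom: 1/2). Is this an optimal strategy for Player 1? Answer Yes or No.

Against L this mix gives (1/2)·4 + (1/2)·7 = 11/2.
Against R this mix gives (1/2)·7 + (1/2)·4 = 11/2.
All of Player 2's active replies (L, R) yield 11/2, and no column does worse for Player 1. The mix makes Player 2 indifferent and guarantees 11/2, so it is optimal.

Yes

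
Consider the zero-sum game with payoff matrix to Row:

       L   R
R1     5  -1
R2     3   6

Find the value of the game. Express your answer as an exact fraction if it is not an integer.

Row minima: R1 → -1, R2 → 3; maximin = 3.
Column maxima: L → 5, R → 6; minimax = 5.
3 ≠ 5, so there is no saddle point; optimal play is mixed.
Let Row play R1 with probability p. Expected payoff against L: 5p + 3(1−p) = 2p + 3; against R: (-1)p + 6(1−p) = −7p + 6.
Setting these equal: 2p + 3 = −7p + 6 ⇒ 9p = 3 ⇒ p = 1/3, and the value is (2)·(1/3) + 3 = 11/3.
For Column: with q = P(L), equating R1's and R2's payoffs gives 6q − 1 = −3q + 6 ⇒ q = 7/9.

11/3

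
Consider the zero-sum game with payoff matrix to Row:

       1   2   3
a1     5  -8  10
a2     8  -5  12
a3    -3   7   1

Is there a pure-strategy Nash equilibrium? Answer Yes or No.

Row minima: a1 → -8, a2 → -5, a3 → -3; maximin = -3.
Column maxima: 1 → 8, 2 → 7, 3 → 12; minimax = 7.
-3 ≠ 7, so no pure-strategy equilibrium exists.

No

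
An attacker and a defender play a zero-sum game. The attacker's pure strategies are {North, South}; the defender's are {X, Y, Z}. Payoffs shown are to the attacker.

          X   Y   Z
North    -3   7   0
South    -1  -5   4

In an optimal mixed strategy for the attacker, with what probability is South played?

Row minima: North → -3, South → -5; maximin = -3.
Column maxima: X → -1, Y → 7, Z → 4; minimax = -1.
-3 ≠ -1, so there is no saddle point; optimal play is mixed.
Z is strictly dominated by X (it gives the attacker strictly more in every row), so the defender never plays it.
On the remaining 2×2 (North, South vs X, Y):
Let the attacker play North with probability p. Expected payoff against X: (-3)p + (-1)(1−p) = −2p − 1; against Y: 7p + (-5)(1−p) = 12p − 5.
Setting these equal: −2p − 1 = 12p − 5 ⇒ −14p = -4 ⇒ p = 2/7, and the value is (-2)·(2/7) − 1 = -11/7.
For the defender: with q = P(X), equating North's and South's payoffs gives −10q + 7 = 4q − 5 ⇒ q = 6/7.

5/7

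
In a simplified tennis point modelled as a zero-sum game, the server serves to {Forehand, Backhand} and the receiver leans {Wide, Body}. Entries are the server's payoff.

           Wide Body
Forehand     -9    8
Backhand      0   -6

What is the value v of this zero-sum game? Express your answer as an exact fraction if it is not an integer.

-54/23

Row minima: Forehand → -9, Backhand → -6; maximin = -6.
Column maxima: Wide → 0, Body → 8; minimax = 0.
-6 ≠ 0, so there is no saddle point; optimal play is mixed.
Let the server play Forehand with probability p. Expected payoff against Wide: (-9)p + 0(1−p) = −9p; against Body: 8p + (-6)(1−p) = 14p − 6.
Setting these equal: −9p = 14p − 6 ⇒ −23p = -6 ⇒ p = 6/23, and the value is (-9)·(6/23) = -54/23.
For the receiver: with q = P(Wide), equating Forehand's and Backhand's payoffs gives −17q + 8 = 6q − 6 ⇒ q = 14/23.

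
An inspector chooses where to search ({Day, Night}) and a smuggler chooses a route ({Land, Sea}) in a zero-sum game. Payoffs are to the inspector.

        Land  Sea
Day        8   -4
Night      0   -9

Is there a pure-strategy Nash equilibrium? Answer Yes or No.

Yes

Row minima: Day → -4, Night → -9; maximin = -4.
Column maxima: Land → 8, Sea → -4; minimax = -4.
maximin = minimax = -4, so a saddle point exists.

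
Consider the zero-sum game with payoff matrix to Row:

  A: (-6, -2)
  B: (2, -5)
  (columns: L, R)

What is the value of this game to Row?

-34/11

Row minima: A → -6, B → -5; maximin = -5.
Column maxima: L → 2, R → -2; minimax = -2.
-5 ≠ -2, so there is no saddle point; optimal play is mixed.
Let Row play A with probability p. Expected payoff against L: (-6)p + 2(1−p) = −8p + 2; against R: (-2)p + (-5)(1−p) = 3p − 5.
Setting these equal: −8p + 2 = 3p − 5 ⇒ −11p = -7 ⇒ p = 7/11, and the value is (-8)·(7/11) + 2 = -34/11.
For Column: with q = P(L), equating A's and B's payoffs gives −4q − 2 = 7q − 5 ⇒ q = 3/11.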